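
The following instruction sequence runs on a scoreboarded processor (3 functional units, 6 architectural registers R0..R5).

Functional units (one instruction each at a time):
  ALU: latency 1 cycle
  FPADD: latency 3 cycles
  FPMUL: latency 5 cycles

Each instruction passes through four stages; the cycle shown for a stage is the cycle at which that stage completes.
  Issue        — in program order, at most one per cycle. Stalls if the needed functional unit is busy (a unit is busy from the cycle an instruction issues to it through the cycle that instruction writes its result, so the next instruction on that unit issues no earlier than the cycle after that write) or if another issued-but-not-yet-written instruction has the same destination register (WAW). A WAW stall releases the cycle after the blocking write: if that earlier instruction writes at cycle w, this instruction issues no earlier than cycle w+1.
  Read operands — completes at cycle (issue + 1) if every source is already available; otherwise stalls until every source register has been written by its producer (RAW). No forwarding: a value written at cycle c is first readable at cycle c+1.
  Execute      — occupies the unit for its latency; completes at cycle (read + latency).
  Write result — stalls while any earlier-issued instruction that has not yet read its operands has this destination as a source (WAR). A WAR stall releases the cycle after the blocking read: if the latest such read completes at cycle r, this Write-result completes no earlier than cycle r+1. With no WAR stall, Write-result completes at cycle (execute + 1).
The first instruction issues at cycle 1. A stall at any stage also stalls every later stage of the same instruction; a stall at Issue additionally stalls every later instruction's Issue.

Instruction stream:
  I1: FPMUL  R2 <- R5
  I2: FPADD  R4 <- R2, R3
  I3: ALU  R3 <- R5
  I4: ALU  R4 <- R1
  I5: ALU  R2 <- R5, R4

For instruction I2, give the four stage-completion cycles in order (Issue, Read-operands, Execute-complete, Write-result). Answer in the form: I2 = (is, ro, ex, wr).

I2 = (2, 9, 12, 13)

c1: I1→FPMUL
c2: I1 RO · I2→FPADD
c3: I3→ALU
c4: I3 RO
c5: I3 EX
c7: I1 EX
c8: I1 WR R2
c9: I2 RO
c10: I3 WR R3
c12: I2 EX
c13: I2 WR R4
c14: I4→ALU
c15: I4 RO
c16: I4 EX
c17: I4 WR R4
c18: I5→ALU
c19: I5 RO
c20: I5 EX
c21: I5 WR R2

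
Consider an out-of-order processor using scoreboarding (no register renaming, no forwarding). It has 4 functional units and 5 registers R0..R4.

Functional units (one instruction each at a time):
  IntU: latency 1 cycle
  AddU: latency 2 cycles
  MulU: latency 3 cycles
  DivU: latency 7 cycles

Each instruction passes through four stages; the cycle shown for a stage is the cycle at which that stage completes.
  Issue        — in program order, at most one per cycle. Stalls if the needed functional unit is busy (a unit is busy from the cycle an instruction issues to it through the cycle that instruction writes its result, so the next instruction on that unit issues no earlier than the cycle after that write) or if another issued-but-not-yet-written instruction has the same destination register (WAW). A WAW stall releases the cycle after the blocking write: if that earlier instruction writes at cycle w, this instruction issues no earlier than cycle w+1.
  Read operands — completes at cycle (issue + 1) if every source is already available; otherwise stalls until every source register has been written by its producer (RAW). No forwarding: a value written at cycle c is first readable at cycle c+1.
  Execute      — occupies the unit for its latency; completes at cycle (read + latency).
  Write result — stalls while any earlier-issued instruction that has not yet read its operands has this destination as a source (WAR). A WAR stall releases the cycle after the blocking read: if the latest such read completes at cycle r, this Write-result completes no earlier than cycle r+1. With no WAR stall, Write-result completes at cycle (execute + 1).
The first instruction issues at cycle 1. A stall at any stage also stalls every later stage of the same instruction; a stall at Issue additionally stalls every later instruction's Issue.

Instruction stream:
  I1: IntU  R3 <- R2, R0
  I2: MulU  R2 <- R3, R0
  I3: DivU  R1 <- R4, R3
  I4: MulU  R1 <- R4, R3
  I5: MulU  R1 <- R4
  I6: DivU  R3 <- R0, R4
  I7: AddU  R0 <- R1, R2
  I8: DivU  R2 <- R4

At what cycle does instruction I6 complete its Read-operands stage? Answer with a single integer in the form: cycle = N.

cycle = 22

I1 -> (1, 2, 3, 4)
I2 -> (2, 5, 8, 9)  // RAW R3: wait I1 write@4
I3 -> (3, 5, 12, 13)  // RAW R3: wait I1 write@4
I4 -> (14, 15, 18, 19)  // WAW R1: wait I3 write@13
I5 -> (20, 21, 24, 25)  // struct: MulU busy until I4 writes@19
I6 -> (21, 22, 29, 30)
I7 -> (22, 26, 28, 29)  // RAW R1: wait I5 write@25
I8 -> (31, 32, 39, 40)  // struct: DivU busy until I6 writes@30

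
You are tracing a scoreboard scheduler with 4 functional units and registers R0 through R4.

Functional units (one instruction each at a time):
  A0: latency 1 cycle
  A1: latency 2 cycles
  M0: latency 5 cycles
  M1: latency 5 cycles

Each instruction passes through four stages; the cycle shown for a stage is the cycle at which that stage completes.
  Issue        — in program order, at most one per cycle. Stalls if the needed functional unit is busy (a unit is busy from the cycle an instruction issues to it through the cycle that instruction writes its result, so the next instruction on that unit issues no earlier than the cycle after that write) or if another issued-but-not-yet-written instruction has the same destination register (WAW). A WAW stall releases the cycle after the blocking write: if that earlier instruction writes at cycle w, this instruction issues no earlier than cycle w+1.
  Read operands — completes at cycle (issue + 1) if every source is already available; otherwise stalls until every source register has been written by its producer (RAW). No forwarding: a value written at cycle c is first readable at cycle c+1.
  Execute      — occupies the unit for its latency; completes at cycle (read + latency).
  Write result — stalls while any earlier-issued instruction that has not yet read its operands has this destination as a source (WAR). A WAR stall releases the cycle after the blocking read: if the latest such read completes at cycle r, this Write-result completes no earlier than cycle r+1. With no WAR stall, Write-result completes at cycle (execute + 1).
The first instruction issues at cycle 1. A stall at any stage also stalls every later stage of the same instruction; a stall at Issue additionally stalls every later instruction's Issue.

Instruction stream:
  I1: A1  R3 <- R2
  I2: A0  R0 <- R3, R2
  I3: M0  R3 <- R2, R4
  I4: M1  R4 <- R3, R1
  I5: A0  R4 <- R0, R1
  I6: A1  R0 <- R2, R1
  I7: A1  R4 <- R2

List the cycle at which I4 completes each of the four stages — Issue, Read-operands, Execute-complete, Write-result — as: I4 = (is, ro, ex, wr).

[1] I1 issues→A1
[2] I1 reads, I2 issues→A0
[4] I1 exec-done
[5] I1 writes R3
[6] I2 reads, I3 issues→M0
[7] I2 exec-done, I3 reads, I4 issues→M1
[8] I2 writes R0
[12] I3 exec-done
[13] I3 writes R3
[14] I4 reads
[19] I4 exec-done
[20] I4 writes R4
[21] I5 issues→A0
[22] I5 reads, I6 issues→A1
[23] I5 exec-done, I6 reads
[24] I5 writes R4
[25] I6 exec-done
[26] I6 writes R0
[27] I7 issues→A1
[28] I7 reads
[30] I7 exec-done
[31] I7 writes R4

I4 = (7, 14, 19, 20)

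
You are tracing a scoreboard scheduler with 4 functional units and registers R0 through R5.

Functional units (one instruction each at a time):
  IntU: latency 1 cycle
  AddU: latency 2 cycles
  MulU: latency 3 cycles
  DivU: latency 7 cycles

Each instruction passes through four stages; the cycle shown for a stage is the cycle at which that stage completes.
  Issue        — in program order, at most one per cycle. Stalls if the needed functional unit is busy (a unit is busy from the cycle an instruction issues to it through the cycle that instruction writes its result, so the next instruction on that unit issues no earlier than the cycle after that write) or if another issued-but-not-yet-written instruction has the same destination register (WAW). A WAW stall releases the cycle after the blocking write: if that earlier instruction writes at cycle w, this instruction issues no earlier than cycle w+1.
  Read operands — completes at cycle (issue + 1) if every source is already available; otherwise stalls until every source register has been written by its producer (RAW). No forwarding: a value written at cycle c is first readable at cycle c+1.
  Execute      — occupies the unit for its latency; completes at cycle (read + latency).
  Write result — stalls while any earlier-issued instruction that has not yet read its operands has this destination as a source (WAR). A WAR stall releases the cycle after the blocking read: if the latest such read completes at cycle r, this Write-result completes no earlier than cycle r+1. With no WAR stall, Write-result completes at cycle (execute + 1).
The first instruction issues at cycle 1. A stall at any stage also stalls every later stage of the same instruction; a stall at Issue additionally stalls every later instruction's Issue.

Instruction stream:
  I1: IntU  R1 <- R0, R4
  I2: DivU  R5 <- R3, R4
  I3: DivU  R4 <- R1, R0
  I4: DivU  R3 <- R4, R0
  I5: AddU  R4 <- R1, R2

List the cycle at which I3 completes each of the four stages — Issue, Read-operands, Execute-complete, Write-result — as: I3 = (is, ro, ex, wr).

I3 = (12, 13, 20, 21)

[1] I1 dispatched to IntU
[2] I1 operands ready | I2 dispatched to DivU
[3] I1 complete | I2 operands ready
[4] R1←I1
[10] I2 complete
[11] R5←I2
[12] I3 dispatched to DivU
[13] I3 operands ready
[20] I3 complete
[21] R4←I3
[22] I4 dispatched to DivU
[23] I4 operands ready | I5 dispatched to AddU
[24] I5 operands ready
[26] I5 complete
[27] R4←I5
[30] I4 complete
[31] R3←I4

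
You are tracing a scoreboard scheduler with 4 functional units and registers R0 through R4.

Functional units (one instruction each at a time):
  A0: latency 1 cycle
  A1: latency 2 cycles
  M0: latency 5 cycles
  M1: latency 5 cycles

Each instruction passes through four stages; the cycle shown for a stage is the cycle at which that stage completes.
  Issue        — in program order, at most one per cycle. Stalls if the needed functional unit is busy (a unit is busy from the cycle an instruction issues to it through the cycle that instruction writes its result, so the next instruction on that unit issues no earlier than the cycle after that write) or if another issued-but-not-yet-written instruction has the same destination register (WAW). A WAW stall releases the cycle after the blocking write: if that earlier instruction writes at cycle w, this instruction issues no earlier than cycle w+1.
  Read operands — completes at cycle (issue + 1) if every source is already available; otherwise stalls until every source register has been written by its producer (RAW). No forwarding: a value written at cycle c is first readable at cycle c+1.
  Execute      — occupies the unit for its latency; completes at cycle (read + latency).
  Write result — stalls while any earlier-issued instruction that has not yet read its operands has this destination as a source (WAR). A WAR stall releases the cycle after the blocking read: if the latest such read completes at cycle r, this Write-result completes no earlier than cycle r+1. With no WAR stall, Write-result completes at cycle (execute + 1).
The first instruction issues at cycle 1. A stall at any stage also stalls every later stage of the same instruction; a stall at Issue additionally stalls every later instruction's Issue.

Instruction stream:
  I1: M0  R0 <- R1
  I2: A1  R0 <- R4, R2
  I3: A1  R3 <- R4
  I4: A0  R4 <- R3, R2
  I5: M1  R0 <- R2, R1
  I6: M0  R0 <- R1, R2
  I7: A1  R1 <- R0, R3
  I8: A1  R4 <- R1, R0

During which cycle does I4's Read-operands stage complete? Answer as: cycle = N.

1) issue 1, read 2, done 7, write 8
2) issue 9, read 10, done 12, write 13  <WAW R0: wait I1 write@8>
3) issue 14, read 15, done 17, write 18  <struct: A1 busy until I2 writes@13>
4) issue 15, read 19, done 20, write 21  <RAW R3: wait I3 write@18>
5) issue 16, read 17, done 22, write 23
6) issue 24, read 25, done 30, write 31  <WAW R0: wait I5 write@23>
7) issue 25, read 32, done 34, write 35  <RAW R0: wait I6 write@31>
8) issue 36, read 37, done 39, write 40  <struct: A1 busy until I7 writes@35>

cycle = 19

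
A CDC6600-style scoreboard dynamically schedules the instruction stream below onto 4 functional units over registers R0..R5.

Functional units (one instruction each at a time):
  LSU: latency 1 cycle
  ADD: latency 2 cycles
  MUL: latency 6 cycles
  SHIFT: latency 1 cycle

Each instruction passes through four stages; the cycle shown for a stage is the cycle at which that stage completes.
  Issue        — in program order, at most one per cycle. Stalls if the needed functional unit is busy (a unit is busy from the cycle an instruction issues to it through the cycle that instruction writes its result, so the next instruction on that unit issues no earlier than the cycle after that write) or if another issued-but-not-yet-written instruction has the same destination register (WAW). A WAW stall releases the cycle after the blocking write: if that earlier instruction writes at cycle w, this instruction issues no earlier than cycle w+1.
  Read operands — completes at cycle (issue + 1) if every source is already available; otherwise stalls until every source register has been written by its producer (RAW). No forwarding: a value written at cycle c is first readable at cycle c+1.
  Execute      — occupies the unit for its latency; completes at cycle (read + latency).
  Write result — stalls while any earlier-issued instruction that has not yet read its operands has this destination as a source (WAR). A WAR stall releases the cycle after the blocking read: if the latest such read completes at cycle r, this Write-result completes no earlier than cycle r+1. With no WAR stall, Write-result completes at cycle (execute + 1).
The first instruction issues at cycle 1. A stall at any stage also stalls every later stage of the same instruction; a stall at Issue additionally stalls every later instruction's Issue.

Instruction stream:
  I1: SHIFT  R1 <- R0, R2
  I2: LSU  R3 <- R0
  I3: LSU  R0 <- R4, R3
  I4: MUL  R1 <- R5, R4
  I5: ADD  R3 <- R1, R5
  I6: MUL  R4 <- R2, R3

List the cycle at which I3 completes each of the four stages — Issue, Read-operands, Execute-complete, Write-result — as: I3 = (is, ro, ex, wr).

I1 -> (1, 2, 3, 4)
I2 -> (2, 3, 4, 5)
I3 -> (6, 7, 8, 9)  // struct: LSU busy until I2 writes@5
I4 -> (7, 8, 14, 15)
I5 -> (8, 16, 18, 19)  // RAW R1: wait I4 write@15
I6 -> (16, 20, 26, 27)  // struct: MUL busy until I4 writes@15, RAW R3: wait I5 write@19

I3 = (6, 7, 8, 9)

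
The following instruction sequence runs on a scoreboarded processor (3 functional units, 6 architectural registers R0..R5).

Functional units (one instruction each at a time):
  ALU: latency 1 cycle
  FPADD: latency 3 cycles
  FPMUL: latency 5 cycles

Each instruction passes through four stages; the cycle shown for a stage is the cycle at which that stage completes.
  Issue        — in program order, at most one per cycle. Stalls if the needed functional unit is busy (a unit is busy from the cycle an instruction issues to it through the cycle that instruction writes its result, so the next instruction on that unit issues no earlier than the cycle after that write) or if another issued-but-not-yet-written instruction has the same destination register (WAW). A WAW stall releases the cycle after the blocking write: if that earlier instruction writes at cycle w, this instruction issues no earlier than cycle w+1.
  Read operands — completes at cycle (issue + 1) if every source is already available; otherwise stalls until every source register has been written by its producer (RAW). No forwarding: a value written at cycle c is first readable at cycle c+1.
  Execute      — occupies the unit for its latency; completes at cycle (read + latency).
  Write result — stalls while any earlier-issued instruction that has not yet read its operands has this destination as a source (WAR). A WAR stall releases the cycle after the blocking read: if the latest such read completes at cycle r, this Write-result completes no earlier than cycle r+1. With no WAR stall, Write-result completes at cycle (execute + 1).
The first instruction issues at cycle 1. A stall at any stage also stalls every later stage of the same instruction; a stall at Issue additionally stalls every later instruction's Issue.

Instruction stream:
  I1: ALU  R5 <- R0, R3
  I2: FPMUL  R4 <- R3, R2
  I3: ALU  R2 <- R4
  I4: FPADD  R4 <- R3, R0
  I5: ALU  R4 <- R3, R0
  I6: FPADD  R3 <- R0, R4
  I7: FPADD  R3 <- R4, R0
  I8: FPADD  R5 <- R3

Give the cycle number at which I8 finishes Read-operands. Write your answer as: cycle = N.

c1: I1→ALU
c2: I1 RO, I2→FPMUL
c3: I1 EX, I2 RO
c4: I1 WR R5
c5: I3→ALU
c8: I2 EX
c9: I2 WR R4
c10: I3 RO, I4→FPADD
c11: I3 EX, I4 RO
c12: I3 WR R2
c14: I4 EX
c15: I4 WR R4
c16: I5→ALU
c17: I5 RO, I6→FPADD
c18: I5 EX
c19: I5 WR R4
c20: I6 RO
c23: I6 EX
c24: I6 WR R3
c25: I7→FPADD
c26: I7 RO
c29: I7 EX
c30: I7 WR R3
c31: I8→FPADD
c32: I8 RO
c35: I8 EX
c36: I8 WR R5

cycle = 32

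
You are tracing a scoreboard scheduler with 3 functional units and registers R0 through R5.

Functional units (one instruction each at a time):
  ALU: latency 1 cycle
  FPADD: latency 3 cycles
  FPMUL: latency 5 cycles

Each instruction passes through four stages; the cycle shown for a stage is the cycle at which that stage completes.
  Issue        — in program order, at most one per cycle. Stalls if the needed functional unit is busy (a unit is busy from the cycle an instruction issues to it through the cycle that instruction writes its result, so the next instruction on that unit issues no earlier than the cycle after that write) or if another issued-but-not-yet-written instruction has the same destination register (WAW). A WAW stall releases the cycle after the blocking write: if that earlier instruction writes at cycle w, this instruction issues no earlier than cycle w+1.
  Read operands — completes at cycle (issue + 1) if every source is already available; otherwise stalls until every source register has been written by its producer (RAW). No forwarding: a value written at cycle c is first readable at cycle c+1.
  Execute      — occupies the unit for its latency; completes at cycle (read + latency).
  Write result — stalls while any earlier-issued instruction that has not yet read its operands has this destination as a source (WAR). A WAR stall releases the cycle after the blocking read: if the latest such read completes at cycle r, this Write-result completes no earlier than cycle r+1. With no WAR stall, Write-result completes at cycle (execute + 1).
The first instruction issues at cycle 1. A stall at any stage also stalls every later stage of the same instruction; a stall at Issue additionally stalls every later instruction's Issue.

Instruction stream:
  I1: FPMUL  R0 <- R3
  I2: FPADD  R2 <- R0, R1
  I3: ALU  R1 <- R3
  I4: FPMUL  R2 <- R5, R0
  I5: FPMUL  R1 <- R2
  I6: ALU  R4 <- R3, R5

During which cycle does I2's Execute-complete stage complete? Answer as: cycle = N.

cycle = 12

cycle 1: I1 issues→FPMUL
cycle 2: I1 reads; I2 issues→FPADD
cycle 3: I3 issues→ALU
cycle 4: I3 reads
cycle 5: I3 exec-done
cycle 7: I1 exec-done
cycle 8: I1 writes R0
cycle 9: I2 reads
cycle 10: I3 writes R1
cycle 12: I2 exec-done
cycle 13: I2 writes R2
cycle 14: I4 issues→FPMUL
cycle 15: I4 reads
cycle 20: I4 exec-done
cycle 21: I4 writes R2
cycle 22: I5 issues→FPMUL
cycle 23: I5 reads; I6 issues→ALU
cycle 24: I6 reads
cycle 25: I6 exec-done
cycle 26: I6 writes R4
cycle 28: I5 exec-done
cycle 29: I5 writes R1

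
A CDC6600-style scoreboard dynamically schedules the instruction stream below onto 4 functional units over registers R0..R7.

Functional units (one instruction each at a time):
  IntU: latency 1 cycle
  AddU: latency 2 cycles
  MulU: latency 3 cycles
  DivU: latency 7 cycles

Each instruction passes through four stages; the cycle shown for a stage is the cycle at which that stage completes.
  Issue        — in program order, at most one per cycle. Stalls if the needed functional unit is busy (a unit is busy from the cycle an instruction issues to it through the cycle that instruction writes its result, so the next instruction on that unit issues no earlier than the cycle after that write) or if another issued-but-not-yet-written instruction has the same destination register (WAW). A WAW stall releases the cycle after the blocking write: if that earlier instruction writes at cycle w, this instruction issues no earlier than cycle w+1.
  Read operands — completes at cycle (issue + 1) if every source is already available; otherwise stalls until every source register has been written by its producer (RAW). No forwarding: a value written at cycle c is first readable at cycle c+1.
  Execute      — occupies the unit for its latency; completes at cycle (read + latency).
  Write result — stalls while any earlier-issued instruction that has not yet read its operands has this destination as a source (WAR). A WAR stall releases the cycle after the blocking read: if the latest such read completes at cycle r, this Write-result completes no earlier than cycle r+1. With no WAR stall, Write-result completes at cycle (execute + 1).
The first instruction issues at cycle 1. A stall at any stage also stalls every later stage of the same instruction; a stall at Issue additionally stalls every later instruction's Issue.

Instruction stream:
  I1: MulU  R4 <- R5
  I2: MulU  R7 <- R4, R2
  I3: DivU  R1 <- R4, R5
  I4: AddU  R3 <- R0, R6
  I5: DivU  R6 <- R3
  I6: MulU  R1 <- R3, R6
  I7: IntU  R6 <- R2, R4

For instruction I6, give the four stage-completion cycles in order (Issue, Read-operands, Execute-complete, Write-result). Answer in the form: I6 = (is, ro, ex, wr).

c1: issue I1 (MulU)
c2: I1 read-ops
c5: I1 finished on MulU
c6: I1→R4
c7: issue I2 (MulU)
c8: I2 read-ops · issue I3 (DivU)
c9: I3 read-ops · issue I4 (AddU)
c10: I4 read-ops
c11: I2 finished on MulU
c12: I2→R7 · I4 finished on AddU
c13: I4→R3
c16: I3 finished on DivU
c17: I3→R1
c18: issue I5 (DivU)
c19: I5 read-ops · issue I6 (MulU)
c26: I5 finished on DivU
c27: I5→R6
c28: I6 read-ops · issue I7 (IntU)
c29: I7 read-ops
c30: I7 finished on IntU
c31: I6 finished on MulU · I7→R6
c32: I6→R1

I6 = (19, 28, 31, 32)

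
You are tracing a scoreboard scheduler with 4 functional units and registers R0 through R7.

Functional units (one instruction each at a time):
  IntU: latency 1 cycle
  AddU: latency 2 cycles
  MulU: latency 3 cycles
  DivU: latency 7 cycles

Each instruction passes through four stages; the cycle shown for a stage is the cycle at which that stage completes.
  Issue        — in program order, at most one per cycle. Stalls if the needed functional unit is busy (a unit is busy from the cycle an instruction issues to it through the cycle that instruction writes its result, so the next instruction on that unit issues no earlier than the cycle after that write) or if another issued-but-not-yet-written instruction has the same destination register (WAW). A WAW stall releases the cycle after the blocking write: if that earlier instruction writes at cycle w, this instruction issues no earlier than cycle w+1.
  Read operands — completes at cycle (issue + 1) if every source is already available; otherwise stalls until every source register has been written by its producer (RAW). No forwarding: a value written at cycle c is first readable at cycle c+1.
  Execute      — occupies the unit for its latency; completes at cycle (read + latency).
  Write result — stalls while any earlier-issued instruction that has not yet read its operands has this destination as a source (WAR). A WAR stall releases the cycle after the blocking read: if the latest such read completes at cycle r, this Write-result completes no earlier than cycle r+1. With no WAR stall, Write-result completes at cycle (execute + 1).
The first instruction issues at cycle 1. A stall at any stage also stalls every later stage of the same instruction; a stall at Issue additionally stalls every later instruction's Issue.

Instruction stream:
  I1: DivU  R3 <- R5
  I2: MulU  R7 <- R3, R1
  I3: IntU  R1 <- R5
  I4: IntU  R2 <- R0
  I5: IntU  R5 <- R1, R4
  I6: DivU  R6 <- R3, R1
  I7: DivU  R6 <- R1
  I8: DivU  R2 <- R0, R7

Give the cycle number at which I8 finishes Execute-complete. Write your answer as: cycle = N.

I1  is:1  ro:2  ex:9  wr:10
I2  is:2  ro:11  ex:14  wr:15  — RAW R3: wait I1 write@10
I3  is:3  ro:4  ex:5  wr:12  — WAR R1: wait I2 read@11
I4  is:13  ro:14  ex:15  wr:16  — struct: IntU busy until I3 writes@12
I5  is:17  ro:18  ex:19  wr:20  — struct: IntU busy until I4 writes@16
I6  is:18  ro:19  ex:26  wr:27
I7  is:28  ro:29  ex:36  wr:37  — struct: DivU busy until I6 writes@27
I8  is:38  ro:39  ex:46  wr:47  — struct: DivU busy until I7 writes@37

cycle = 46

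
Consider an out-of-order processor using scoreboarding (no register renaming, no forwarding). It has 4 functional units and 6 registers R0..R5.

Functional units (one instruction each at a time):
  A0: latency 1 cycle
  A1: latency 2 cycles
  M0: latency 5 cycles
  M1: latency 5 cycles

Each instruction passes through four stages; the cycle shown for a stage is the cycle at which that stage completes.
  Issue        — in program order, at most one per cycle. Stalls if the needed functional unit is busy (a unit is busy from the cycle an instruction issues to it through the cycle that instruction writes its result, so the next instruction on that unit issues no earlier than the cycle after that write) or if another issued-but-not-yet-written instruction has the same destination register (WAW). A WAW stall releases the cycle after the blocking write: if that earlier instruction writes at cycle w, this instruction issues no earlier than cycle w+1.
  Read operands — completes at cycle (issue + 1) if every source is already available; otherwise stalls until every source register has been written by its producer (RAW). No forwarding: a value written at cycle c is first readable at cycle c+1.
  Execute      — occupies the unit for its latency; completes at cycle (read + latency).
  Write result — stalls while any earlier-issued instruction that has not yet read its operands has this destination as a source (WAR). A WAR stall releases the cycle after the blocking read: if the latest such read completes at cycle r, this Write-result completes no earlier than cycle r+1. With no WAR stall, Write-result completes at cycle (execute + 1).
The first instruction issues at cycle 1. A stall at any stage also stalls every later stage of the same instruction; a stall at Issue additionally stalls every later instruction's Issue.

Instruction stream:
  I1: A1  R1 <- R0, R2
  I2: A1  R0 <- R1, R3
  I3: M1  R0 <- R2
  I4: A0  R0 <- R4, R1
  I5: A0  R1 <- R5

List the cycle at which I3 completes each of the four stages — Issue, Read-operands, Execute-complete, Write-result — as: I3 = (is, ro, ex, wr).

I3 = (11, 12, 17, 18)

1) issue 1, read 2, done 4, write 5
2) issue 6, read 7, done 9, write 10  <struct: A1 busy until I1 writes@5>
3) issue 11, read 12, done 17, write 18  <WAW R0: wait I2 write@10>
4) issue 19, read 20, done 21, write 22  <WAW R0: wait I3 write@18>
5) issue 23, read 24, done 25, write 26  <struct: A0 busy until I4 writes@22>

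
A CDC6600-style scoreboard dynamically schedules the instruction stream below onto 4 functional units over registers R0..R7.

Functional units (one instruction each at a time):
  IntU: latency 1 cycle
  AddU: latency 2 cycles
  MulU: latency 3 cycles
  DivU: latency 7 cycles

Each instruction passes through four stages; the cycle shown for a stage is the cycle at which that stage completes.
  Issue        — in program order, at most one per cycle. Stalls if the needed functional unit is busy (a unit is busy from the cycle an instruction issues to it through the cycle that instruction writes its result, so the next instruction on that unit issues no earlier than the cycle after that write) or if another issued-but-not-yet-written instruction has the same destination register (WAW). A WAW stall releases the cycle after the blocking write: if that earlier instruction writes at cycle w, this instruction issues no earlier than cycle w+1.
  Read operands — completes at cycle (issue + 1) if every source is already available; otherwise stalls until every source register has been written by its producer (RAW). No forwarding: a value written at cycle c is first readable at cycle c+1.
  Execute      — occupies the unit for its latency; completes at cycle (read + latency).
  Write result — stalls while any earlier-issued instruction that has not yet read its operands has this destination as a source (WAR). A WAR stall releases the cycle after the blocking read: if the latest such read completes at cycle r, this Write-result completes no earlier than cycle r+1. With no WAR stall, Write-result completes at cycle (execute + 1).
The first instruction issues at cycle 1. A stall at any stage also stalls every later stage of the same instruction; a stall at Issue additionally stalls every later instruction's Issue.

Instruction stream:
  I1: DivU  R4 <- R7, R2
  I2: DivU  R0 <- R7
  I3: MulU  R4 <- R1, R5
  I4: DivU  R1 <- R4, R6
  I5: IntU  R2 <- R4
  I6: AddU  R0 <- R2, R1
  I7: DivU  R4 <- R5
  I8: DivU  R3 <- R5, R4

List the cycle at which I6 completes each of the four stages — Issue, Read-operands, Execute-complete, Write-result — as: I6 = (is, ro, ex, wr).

I6 = (23, 31, 33, 34)

cycle 1: I1 issues→DivU
cycle 2: I1 reads
cycle 9: I1 exec-done
cycle 10: I1 writes R4
cycle 11: I2 issues→DivU
cycle 12: I2 reads, I3 issues→MulU
cycle 13: I3 reads
cycle 16: I3 exec-done
cycle 17: I3 writes R4
cycle 19: I2 exec-done
cycle 20: I2 writes R0
cycle 21: I4 issues→DivU
cycle 22: I4 reads, I5 issues→IntU
cycle 23: I5 reads, I6 issues→AddU
cycle 24: I5 exec-done
cycle 25: I5 writes R2
cycle 29: I4 exec-done
cycle 30: I4 writes R1
cycle 31: I6 reads, I7 issues→DivU
cycle 32: I7 reads
cycle 33: I6 exec-done
cycle 34: I6 writes R0
cycle 39: I7 exec-done
cycle 40: I7 writes R4
cycle 41: I8 issues→DivU
cycle 42: I8 reads
cycle 49: I8 exec-done
cycle 50: I8 writes R3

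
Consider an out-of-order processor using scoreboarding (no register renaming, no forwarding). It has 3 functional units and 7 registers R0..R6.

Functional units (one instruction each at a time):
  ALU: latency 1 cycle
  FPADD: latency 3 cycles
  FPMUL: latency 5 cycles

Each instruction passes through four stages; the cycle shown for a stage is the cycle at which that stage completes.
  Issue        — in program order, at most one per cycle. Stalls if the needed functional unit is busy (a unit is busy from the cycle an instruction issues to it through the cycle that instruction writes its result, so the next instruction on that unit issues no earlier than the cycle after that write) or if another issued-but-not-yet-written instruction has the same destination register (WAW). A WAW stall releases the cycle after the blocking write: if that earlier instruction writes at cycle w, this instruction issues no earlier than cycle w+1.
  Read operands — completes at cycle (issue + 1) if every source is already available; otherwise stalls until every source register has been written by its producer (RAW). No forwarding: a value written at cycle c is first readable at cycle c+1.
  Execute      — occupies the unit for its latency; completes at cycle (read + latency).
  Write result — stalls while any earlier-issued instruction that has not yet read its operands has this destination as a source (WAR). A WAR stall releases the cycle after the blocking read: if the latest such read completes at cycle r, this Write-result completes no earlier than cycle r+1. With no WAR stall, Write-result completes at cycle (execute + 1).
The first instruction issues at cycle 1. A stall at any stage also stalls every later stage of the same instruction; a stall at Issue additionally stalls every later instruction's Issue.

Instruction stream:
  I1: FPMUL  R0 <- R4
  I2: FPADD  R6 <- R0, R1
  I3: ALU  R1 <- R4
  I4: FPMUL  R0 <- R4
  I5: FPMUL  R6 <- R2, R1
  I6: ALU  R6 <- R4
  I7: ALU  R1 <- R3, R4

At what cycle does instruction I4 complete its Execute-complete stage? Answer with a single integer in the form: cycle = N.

I1: IS=1 RO=2 EX=7 WR=8
I2: IS=2 RO=9 EX=12 WR=13  [RAW R0: wait I1 write@8]
I3: IS=3 RO=4 EX=5 WR=10  [WAR R1: wait I2 read@9]
I4: IS=9 RO=10 EX=15 WR=16  [struct: FPMUL busy until I1 writes@8]
I5: IS=17 RO=18 EX=23 WR=24  [struct: FPMUL busy until I4 writes@16]
I6: IS=25 RO=26 EX=27 WR=28  [WAW R6: wait I5 write@24]
I7: IS=29 RO=30 EX=31 WR=32  [struct: ALU busy until I6 writes@28]

cycle = 15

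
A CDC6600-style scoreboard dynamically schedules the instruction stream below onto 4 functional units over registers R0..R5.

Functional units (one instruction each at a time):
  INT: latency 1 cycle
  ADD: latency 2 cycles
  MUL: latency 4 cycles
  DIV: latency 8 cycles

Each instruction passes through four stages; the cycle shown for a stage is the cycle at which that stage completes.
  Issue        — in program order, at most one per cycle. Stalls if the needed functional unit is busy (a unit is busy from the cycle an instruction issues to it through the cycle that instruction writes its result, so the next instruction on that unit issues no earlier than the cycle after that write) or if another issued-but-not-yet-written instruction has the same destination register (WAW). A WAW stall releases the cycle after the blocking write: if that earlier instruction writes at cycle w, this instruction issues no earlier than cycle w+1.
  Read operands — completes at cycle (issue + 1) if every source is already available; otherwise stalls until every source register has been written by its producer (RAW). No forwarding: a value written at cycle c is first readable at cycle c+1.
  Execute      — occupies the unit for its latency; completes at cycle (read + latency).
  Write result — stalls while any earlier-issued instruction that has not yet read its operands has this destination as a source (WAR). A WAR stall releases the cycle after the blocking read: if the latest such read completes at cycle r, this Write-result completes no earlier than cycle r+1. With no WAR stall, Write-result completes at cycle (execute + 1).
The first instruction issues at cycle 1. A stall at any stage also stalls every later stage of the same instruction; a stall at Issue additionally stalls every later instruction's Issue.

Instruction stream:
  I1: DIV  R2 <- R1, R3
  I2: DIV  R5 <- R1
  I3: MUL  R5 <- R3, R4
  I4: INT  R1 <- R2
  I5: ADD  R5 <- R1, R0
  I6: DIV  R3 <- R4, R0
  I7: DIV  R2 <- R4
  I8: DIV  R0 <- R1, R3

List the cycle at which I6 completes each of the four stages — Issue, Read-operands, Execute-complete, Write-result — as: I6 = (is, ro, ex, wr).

I6 = (31, 32, 40, 41)

t=1  issue I1 (DIV)
t=2  I1 read-ops
t=10  I1 finished on DIV
t=11  I1→R2
t=12  issue I2 (DIV)
t=13  I2 read-ops
t=21  I2 finished on DIV
t=22  I2→R5
t=23  issue I3 (MUL)
t=24  I3 read-ops, issue I4 (INT)
t=25  I4 read-ops
t=26  I4 finished on INT
t=27  I4→R1
t=28  I3 finished on MUL
t=29  I3→R5
t=30  issue I5 (ADD)
t=31  I5 read-ops, issue I6 (DIV)
t=32  I6 read-ops
t=33  I5 finished on ADD
t=34  I5→R5
t=40  I6 finished on DIV
t=41  I6→R3
t=42  issue I7 (DIV)
t=43  I7 read-ops
t=51  I7 finished on DIV
t=52  I7→R2
t=53  issue I8 (DIV)
t=54  I8 read-ops
t=62  I8 finished on DIV
t=63  I8→R0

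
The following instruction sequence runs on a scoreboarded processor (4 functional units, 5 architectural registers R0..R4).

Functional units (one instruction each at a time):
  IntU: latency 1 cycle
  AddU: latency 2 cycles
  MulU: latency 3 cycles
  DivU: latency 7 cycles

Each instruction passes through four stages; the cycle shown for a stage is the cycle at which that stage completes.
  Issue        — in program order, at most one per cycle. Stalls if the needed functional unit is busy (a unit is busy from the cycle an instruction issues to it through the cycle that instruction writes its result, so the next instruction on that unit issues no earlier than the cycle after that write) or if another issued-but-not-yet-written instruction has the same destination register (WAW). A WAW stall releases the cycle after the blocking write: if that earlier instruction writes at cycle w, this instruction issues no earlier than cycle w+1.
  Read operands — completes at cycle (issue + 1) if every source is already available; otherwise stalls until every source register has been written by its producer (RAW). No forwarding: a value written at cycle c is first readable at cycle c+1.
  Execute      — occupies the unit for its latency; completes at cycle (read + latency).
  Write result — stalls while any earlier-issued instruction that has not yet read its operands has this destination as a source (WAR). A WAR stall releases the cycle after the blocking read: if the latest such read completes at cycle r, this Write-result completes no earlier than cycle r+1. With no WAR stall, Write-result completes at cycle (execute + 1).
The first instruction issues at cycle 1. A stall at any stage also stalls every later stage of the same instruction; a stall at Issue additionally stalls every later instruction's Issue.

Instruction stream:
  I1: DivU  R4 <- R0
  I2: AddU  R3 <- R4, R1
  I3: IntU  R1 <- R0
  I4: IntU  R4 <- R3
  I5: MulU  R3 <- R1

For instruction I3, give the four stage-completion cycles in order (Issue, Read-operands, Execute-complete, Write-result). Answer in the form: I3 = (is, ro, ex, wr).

I1: IS=1 RO=2 EX=9 WR=10
I2: IS=2 RO=11 EX=13 WR=14  [RAW R4: wait I1 write@10]
I3: IS=3 RO=4 EX=5 WR=12  [WAR R1: wait I2 read@11]
I4: IS=13 RO=15 EX=16 WR=17  [struct: IntU busy until I3 writes@12; RAW R3: wait I2 write@14]
I5: IS=15 RO=16 EX=19 WR=20  [WAW R3: wait I2 write@14]

I3 = (3, 4, 5, 12)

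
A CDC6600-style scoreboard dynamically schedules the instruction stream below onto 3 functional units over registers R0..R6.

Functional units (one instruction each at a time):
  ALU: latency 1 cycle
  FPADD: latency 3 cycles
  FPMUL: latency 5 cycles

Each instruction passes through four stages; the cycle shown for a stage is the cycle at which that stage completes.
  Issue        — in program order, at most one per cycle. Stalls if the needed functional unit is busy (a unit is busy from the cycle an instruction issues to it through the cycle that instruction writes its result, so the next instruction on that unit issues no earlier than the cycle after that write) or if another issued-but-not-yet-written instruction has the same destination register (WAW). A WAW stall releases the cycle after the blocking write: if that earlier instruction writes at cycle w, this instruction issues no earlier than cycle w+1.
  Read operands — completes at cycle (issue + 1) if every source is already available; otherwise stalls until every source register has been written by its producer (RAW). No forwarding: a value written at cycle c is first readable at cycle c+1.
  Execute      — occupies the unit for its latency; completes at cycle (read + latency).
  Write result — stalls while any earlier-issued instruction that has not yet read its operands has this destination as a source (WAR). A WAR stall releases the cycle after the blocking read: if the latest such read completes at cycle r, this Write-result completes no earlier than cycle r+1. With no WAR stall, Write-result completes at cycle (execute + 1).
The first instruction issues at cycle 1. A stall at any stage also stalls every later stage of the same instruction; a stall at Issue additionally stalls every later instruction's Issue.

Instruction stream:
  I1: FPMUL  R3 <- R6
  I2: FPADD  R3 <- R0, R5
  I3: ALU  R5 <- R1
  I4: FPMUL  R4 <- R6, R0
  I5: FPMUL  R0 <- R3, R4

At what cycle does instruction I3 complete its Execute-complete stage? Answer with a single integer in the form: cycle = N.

cycle = 12

[1] I1 dispatched to FPMUL
[2] I1 operands ready
[7] I1 complete
[8] R3←I1
[9] I2 dispatched to FPADD
[10] I2 operands ready · I3 dispatched to ALU
[11] I3 operands ready · I4 dispatched to FPMUL
[12] I3 complete · I4 operands ready
[13] I2 complete · R5←I3
[14] R3←I2
[17] I4 complete
[18] R4←I4
[19] I5 dispatched to FPMUL
[20] I5 operands ready
[25] I5 complete
[26] R0←I5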